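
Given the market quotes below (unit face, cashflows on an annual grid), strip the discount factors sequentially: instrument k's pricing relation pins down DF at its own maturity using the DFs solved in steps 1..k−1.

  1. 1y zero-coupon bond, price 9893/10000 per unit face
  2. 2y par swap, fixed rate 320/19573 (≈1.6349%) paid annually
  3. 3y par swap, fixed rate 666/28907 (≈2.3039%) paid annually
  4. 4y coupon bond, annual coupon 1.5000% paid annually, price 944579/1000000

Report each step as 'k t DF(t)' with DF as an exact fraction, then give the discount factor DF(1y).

step 1 [1y] zero: DF = P = 9893/10000 ≈ 0.989300
step 2 [2y] swap r/1=320/19573: DF=(1 − 320/19573·(0.989300))/(1+320/19573) = 121/125 ≈ 0.968000
step 3 [3y] swap r/1=666/28907: DF=(1 − 666/28907·(0.989300+0.968000))/(1+666/28907) = 4667/5000 ≈ 0.933400
step 4 [4y] bond c/1=3/200: DF=(944579/1000000 − 3/200·(0.989300+0.968000+0.933400))/(1+3/200) = 8879/10000 ≈ 0.887900

1 1 9893/10000
2 2 121/125
3 3 4667/5000
4 4 8879/10000
DF(1y) = 9893/10000 ≈ 0.989300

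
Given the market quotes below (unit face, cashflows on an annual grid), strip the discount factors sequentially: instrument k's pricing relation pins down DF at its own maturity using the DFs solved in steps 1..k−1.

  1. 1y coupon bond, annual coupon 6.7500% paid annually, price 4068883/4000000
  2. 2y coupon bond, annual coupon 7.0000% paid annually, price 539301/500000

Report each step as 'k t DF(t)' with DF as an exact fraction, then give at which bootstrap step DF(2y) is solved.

1 1 9529/10000
2 2 9457/10000
DF(2y) is solved at step 2

step 1 [1y] bond c/1=27/400: DF=(4068883/4000000 − 27/400·(0))/(1+27/400) = 9529/10000 ≈ 0.952900
step 2 [2y] bond c/1=7/100: DF=(539301/500000 − 7/100·(0.952900))/(1+7/100) = 9457/10000 ≈ 0.945700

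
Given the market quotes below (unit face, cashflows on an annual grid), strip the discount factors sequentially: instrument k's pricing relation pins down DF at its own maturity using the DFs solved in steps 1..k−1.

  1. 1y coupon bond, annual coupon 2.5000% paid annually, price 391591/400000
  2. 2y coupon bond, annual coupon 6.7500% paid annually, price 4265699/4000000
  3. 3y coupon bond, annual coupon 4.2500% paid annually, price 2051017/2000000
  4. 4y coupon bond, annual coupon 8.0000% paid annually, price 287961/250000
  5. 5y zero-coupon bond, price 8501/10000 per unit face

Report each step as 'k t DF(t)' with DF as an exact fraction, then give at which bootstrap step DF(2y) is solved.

1 1 9551/10000
2 2 4693/5000
3 3 1813/2000
4 4 8591/10000
5 5 8501/10000
DF(2y) is solved at step 2

step 1 [1y] bond c/1=1/40: DF=(391591/400000 − 1/40·(0))/(1+1/40) = 9551/10000 ≈ 0.955100
step 2 [2y] bond c/1=27/400: DF=(4265699/4000000 − 27/400·(0.955100))/(1+27/400) = 4693/5000 ≈ 0.938600
step 3 [3y] bond c/1=17/400: DF=(2051017/2000000 − 17/400·(0.955100+0.938600))/(1+17/400) = 1813/2000 ≈ 0.906500
step 4 [4y] bond c/1=2/25: DF=(287961/250000 − 2/25·(0.955100+0.938600+0.906500))/(1+2/25) = 8591/10000 ≈ 0.859100
step 5 [5y] zero: DF = P = 8501/10000 ≈ 0.850100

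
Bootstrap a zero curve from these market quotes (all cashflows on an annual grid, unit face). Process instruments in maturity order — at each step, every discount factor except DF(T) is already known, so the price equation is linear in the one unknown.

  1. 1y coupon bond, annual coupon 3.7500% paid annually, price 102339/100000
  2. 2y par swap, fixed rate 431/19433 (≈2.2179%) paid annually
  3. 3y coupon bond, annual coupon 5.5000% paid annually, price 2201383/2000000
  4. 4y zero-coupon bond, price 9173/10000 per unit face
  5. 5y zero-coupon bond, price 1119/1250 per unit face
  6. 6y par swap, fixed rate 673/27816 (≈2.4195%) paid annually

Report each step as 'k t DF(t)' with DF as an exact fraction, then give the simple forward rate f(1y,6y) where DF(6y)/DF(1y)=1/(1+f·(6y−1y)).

step 1 [1y] bond c/1=3/80: DF=(102339/100000 − 3/80·(0))/(1+3/80) = 1233/1250 ≈ 0.986400
step 2 [2y] swap r/1=431/19433: DF=(1 − 431/19433·(0.986400))/(1+431/19433) = 9569/10000 ≈ 0.956900
step 3 [3y] bond c/1=11/200: DF=(2201383/2000000 − 11/200·(0.986400+0.956900))/(1+11/200) = 471/500 ≈ 0.942000
step 4 [4y] zero: DF = P = 9173/10000 ≈ 0.917300
step 5 [5y] zero: DF = P = 1119/1250 ≈ 0.895200
step 6 [6y] swap r/1=673/27816: DF=(1 − 673/27816·(0.986400+0.956900+0.942000+0.917300+0.895200))/(1+673/27816) = 4327/5000 ≈ 0.865400

1 1 1233/1250
2 2 9569/10000
3 3 471/500
4 4 9173/10000
5 5 1119/1250
6 6 4327/5000
f(1y,6y) = ((1233/1250)/(4327/5000) − 1)/(5) = 121/4327 ≈ 2.7964%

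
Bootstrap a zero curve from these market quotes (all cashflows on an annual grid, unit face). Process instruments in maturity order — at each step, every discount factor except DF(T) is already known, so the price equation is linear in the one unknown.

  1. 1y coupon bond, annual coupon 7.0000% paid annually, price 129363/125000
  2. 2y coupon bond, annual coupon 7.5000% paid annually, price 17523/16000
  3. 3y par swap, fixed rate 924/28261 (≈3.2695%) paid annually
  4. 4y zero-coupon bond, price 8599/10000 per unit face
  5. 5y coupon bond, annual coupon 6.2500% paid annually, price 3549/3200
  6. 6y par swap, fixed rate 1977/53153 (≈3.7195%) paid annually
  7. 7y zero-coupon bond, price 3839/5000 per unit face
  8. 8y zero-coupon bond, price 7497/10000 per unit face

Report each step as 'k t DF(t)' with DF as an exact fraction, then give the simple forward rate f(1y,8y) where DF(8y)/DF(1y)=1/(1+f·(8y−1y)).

1 1 1209/1250
2 2 9513/10000
3 3 2269/2500
4 4 8599/10000
5 5 827/1000
6 6 8023/10000
7 7 3839/5000
8 8 7497/10000
f(1y,8y) = ((1209/1250)/(7497/10000) − 1)/(7) = 725/17493 ≈ 4.1445%

step 1 [1y] bond c/1=7/100: DF=(129363/125000 − 7/100·(0))/(1+7/100) = 1209/1250 ≈ 0.967200
step 2 [2y] bond c/1=3/40: DF=(17523/16000 − 3/40·(0.967200))/(1+3/40) = 9513/10000 ≈ 0.951300
step 3 [3y] swap r/1=924/28261: DF=(1 − 924/28261·(0.967200+0.951300))/(1+924/28261) = 2269/2500 ≈ 0.907600
step 4 [4y] zero: DF = P = 8599/10000 ≈ 0.859900
step 5 [5y] bond c/1=1/16: DF=(3549/3200 − 1/16·(0.967200+0.951300+0.907600+0.859900))/(1+1/16) = 827/1000 ≈ 0.827000
step 6 [6y] swap r/1=1977/53153: DF=(1 − 1977/53153·(0.967200+0.951300+0.907600+0.859900+0.827000))/(1+1977/53153) = 8023/10000 ≈ 0.802300
step 7 [7y] zero: DF = P = 3839/5000 ≈ 0.767800
step 8 [8y] zero: DF = P = 7497/10000 ≈ 0.749700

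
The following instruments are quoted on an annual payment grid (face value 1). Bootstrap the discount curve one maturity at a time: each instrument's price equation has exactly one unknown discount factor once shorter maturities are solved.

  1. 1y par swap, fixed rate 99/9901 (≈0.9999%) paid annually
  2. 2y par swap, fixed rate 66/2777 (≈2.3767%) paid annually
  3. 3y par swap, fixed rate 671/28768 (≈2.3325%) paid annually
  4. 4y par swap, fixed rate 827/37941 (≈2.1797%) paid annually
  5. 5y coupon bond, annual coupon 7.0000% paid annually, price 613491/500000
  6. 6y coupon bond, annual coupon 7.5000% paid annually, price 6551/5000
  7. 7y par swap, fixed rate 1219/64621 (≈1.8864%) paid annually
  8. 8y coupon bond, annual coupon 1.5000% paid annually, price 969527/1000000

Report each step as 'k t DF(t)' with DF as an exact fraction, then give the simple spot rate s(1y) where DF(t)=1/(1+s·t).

step 1 [1y] swap r/1=99/9901: DF=(1 − 99/9901·(0))/(1+99/9901) = 9901/10000 ≈ 0.990100
step 2 [2y] swap r/1=66/2777: DF=(1 − 66/2777·(0.990100))/(1+66/2777) = 4769/5000 ≈ 0.953800
step 3 [3y] swap r/1=671/28768: DF=(1 − 671/28768·(0.990100+0.953800))/(1+671/28768) = 9329/10000 ≈ 0.932900
step 4 [4y] swap r/1=827/37941: DF=(1 − 827/37941·(0.990100+0.953800+0.932900))/(1+827/37941) = 9173/10000 ≈ 0.917300
step 5 [5y] bond c/1=7/100: DF=(613491/500000 − 7/100·(0.990100+0.953800+0.932900+0.917300))/(1+7/100) = 1797/2000 ≈ 0.898500
step 6 [6y] bond c/1=3/40: DF=(6551/5000 − 3/40·(0.990100+0.953800+0.932900+0.917300+0.898500))/(1+3/40) = 4457/5000 ≈ 0.891400
step 7 [7y] swap r/1=1219/64621: DF=(1 − 1219/64621·(0.990100+0.953800+0.932900+0.917300+0.898500+0.891400))/(1+1219/64621) = 8781/10000 ≈ 0.878100
step 8 [8y] bond c/1=3/200: DF=(969527/1000000 − 3/200·(0.990100+0.953800+0.932900+0.917300+0.898500+0.891400+0.878100))/(1+3/200) = 8597/10000 ≈ 0.859700

1 1 9901/10000
2 2 4769/5000
3 3 9329/10000
4 4 9173/10000
5 5 1797/2000
6 6 4457/5000
7 7 8781/10000
8 8 8597/10000
s(1y) = (1/(9901/10000) − 1)/(1) = 99/9901 ≈ 0.9999%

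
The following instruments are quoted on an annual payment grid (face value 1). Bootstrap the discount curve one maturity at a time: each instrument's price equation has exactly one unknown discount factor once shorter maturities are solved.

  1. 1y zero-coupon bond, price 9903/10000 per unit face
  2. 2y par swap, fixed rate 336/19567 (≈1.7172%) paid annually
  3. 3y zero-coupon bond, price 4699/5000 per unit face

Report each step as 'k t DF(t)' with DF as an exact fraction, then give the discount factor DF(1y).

step 1 [1y] zero: DF = P = 9903/10000 ≈ 0.990300
step 2 [2y] swap r/1=336/19567: DF=(1 − 336/19567·(0.990300))/(1+336/19567) = 604/625 ≈ 0.966400
step 3 [3y] zero: DF = P = 4699/5000 ≈ 0.939800

1 1 9903/10000
2 2 604/625
3 3 4699/5000
DF(1y) = 9903/10000 ≈ 0.990300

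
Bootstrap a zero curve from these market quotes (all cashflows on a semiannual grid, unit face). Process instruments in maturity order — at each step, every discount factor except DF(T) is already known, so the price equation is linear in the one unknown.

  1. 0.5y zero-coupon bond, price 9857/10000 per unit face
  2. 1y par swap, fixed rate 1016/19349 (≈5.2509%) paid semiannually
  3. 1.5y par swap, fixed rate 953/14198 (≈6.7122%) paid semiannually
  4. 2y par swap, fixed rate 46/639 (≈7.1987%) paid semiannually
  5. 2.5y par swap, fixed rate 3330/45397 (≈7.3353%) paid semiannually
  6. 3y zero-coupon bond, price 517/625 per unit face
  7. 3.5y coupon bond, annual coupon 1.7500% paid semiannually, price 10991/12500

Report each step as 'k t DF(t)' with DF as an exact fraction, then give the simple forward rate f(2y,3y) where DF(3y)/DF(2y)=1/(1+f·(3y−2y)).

1 1/2 9857/10000
2 1 2373/2500
3 3/2 9047/10000
4 2 4333/5000
5 5/2 1667/2000
6 3 517/625
7 7/2 8251/10000
f(2y,3y) = ((4333/5000)/(517/625) − 1)/(1) = 197/4136 ≈ 4.7631%

step 1 [0.5y] zero: DF = P = 9857/10000 ≈ 0.985700
step 2 [1y] swap r/2=508/19349: DF=(1 − 508/19349·(0.985700))/(1+508/19349) = 2373/2500 ≈ 0.949200
step 3 [1.5y] swap r/2=953/28396: DF=(1 − 953/28396·(0.985700+0.949200))/(1+953/28396) = 9047/10000 ≈ 0.904700
step 4 [2y] swap r/2=23/639: DF=(1 − 23/639·(0.985700+0.949200+0.904700))/(1+23/639) = 4333/5000 ≈ 0.866600
step 5 [2.5y] swap r/2=1665/45397: DF=(1 − 1665/45397·(0.985700+0.949200+0.904700+0.866600))/(1+1665/45397) = 1667/2000 ≈ 0.833500
step 6 [3y] zero: DF = P = 517/625 ≈ 0.827200
step 7 [3.5y] bond c/2=7/800: DF=(10991/12500 − 7/800·(0.985700+0.949200+0.904700+0.866600+0.833500+0.827200))/(1+7/800) = 8251/10000 ≈ 0.825100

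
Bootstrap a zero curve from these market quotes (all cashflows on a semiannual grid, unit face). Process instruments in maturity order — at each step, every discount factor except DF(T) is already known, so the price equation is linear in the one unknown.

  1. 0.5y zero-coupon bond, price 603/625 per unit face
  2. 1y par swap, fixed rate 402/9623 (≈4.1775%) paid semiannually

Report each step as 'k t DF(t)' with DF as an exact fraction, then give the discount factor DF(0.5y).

step 1 [0.5y] zero: DF = P = 603/625 ≈ 0.964800
step 2 [1y] swap r/2=201/9623: DF=(1 − 201/9623·(0.964800))/(1+201/9623) = 4799/5000 ≈ 0.959800

1 1/2 603/625
2 1 4799/5000
DF(0.5y) = 603/625 ≈ 0.964800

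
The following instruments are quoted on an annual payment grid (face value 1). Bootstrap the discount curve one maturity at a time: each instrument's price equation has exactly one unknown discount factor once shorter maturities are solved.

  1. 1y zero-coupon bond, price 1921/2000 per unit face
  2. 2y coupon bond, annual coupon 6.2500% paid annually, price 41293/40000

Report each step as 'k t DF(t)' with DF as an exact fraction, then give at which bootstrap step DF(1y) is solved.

1 1 1921/2000
2 2 9151/10000
DF(1y) is solved at step 1

step 1 [1y] zero: DF = P = 1921/2000 ≈ 0.960500
step 2 [2y] bond c/1=1/16: DF=(41293/40000 − 1/16·(0.960500))/(1+1/16) = 9151/10000 ≈ 0.915100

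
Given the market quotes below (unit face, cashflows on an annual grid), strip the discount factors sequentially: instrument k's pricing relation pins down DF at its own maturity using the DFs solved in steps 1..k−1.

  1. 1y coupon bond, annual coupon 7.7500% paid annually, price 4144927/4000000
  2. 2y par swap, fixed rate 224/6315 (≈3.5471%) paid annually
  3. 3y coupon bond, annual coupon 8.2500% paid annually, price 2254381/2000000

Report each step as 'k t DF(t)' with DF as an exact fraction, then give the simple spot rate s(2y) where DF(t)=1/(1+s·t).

1 1 9617/10000
2 2 583/625
3 3 8969/10000
s(2y) = (1/(583/625) − 1)/(2) = 21/583 ≈ 3.6021%

step 1 [1y] bond c/1=31/400: DF=(4144927/4000000 − 31/400·(0))/(1+31/400) = 9617/10000 ≈ 0.961700
step 2 [2y] swap r/1=224/6315: DF=(1 − 224/6315·(0.961700))/(1+224/6315) = 583/625 ≈ 0.932800
step 3 [3y] bond c/1=33/400: DF=(2254381/2000000 − 33/400·(0.961700+0.932800))/(1+33/400) = 8969/10000 ≈ 0.896900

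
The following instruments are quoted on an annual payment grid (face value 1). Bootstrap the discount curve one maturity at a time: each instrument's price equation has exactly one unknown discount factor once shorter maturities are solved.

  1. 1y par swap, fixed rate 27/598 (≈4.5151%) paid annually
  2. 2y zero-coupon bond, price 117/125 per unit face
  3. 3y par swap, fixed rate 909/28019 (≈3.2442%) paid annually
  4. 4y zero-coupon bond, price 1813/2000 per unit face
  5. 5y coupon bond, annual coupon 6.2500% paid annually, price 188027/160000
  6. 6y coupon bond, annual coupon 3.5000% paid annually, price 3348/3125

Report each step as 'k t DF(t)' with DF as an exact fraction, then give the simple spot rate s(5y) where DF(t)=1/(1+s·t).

1 1 598/625
2 2 117/125
3 3 9091/10000
4 4 1813/2000
5 5 8879/10000
6 6 8797/10000
s(5y) = (1/(8879/10000) − 1)/(5) = 1121/44395 ≈ 2.5251%

step 1 [1y] swap r/1=27/598: DF=(1 − 27/598·(0))/(1+27/598) = 598/625 ≈ 0.956800
step 2 [2y] zero: DF = P = 117/125 ≈ 0.936000
step 3 [3y] swap r/1=909/28019: DF=(1 − 909/28019·(0.956800+0.936000))/(1+909/28019) = 9091/10000 ≈ 0.909100
step 4 [4y] zero: DF = P = 1813/2000 ≈ 0.906500
step 5 [5y] bond c/1=1/16: DF=(188027/160000 − 1/16·(0.956800+0.936000+0.909100+0.906500))/(1+1/16) = 8879/10000 ≈ 0.887900
step 6 [6y] bond c/1=7/200: DF=(3348/3125 − 7/200·(0.956800+0.936000+0.909100+0.906500+0.887900))/(1+7/200) = 8797/10000 ≈ 0.879700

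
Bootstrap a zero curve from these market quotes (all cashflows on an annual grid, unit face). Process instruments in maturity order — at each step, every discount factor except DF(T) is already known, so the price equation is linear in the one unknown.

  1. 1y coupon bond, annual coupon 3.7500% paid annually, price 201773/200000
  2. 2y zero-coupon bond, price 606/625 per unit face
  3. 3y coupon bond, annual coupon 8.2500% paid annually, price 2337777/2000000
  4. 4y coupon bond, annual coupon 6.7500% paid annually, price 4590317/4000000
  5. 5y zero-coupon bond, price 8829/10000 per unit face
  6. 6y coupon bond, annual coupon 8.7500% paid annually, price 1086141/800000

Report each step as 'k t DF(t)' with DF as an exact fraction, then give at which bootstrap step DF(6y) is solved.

1 1 2431/2500
2 2 606/625
3 3 4659/5000
4 4 8933/10000
5 5 8829/10000
6 6 8743/10000
DF(6y) is solved at step 6

step 1 [1y] bond c/1=3/80: DF=(201773/200000 − 3/80·(0))/(1+3/80) = 2431/2500 ≈ 0.972400
step 2 [2y] zero: DF = P = 606/625 ≈ 0.969600
step 3 [3y] bond c/1=33/400: DF=(2337777/2000000 − 33/400·(0.972400+0.969600))/(1+33/400) = 4659/5000 ≈ 0.931800
step 4 [4y] bond c/1=27/400: DF=(4590317/4000000 − 27/400·(0.972400+0.969600+0.931800))/(1+27/400) = 8933/10000 ≈ 0.893300
step 5 [5y] zero: DF = P = 8829/10000 ≈ 0.882900
step 6 [6y] bond c/1=7/80: DF=(1086141/800000 − 7/80·(0.972400+0.969600+0.931800+0.893300+0.882900))/(1+7/80) = 8743/10000 ≈ 0.874300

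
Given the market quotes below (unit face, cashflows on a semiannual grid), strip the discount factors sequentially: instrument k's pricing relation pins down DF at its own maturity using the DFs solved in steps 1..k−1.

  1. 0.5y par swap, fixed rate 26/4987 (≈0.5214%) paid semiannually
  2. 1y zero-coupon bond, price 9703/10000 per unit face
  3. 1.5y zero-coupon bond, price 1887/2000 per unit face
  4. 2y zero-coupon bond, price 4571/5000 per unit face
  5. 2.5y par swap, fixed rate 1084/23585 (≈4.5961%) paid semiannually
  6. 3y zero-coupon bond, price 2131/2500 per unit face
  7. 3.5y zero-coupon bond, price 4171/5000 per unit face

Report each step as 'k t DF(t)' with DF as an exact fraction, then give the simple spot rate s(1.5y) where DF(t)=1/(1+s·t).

1 1/2 4987/5000
2 1 9703/10000
3 3/2 1887/2000
4 2 4571/5000
5 5/2 2229/2500
6 3 2131/2500
7 7/2 4171/5000
s(1.5y) = (1/(1887/2000) − 1)/(3/2) = 226/5661 ≈ 3.9922%

step 1 [0.5y] swap r/2=13/4987: DF=(1 − 13/4987·(0))/(1+13/4987) = 4987/5000 ≈ 0.997400
step 2 [1y] zero: DF = P = 9703/10000 ≈ 0.970300
step 3 [1.5y] zero: DF = P = 1887/2000 ≈ 0.943500
step 4 [2y] zero: DF = P = 4571/5000 ≈ 0.914200
step 5 [2.5y] swap r/2=542/23585: DF=(1 − 542/23585·(0.997400+0.970300+0.943500+0.914200))/(1+542/23585) = 2229/2500 ≈ 0.891600
step 6 [3y] zero: DF = P = 2131/2500 ≈ 0.852400
step 7 [3.5y] zero: DF = P = 4171/5000 ≈ 0.834200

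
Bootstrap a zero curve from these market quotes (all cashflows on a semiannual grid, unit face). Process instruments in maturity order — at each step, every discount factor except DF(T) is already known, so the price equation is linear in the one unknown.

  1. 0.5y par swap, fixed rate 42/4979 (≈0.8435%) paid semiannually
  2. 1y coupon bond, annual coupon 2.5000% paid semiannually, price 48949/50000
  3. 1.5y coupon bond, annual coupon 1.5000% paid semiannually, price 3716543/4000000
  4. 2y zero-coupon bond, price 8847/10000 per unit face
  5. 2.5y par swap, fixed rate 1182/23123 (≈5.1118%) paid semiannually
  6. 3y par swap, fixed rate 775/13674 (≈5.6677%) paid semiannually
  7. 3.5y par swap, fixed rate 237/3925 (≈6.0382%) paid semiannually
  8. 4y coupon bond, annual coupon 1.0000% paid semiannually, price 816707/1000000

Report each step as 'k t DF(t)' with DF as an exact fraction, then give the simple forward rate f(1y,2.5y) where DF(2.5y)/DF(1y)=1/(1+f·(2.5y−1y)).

step 1 [0.5y] swap r/2=21/4979: DF=(1 − 21/4979·(0))/(1+21/4979) = 4979/5000 ≈ 0.995800
step 2 [1y] bond c/2=1/80: DF=(48949/50000 − 1/80·(0.995800))/(1+1/80) = 4773/5000 ≈ 0.954600
step 3 [1.5y] bond c/2=3/400: DF=(3716543/4000000 − 3/400·(0.995800+0.954600))/(1+3/400) = 9077/10000 ≈ 0.907700
step 4 [2y] zero: DF = P = 8847/10000 ≈ 0.884700
step 5 [2.5y] swap r/2=591/23123: DF=(1 − 591/23123·(0.995800+0.954600+0.907700+0.884700))/(1+591/23123) = 4409/5000 ≈ 0.881800
step 6 [3y] swap r/2=775/27348: DF=(1 − 775/27348·(0.995800+0.954600+0.907700+0.884700+0.881800))/(1+775/27348) = 169/200 ≈ 0.845000
step 7 [3.5y] swap r/2=237/7850: DF=(1 − 237/7850·(0.995800+0.954600+0.907700+0.884700+0.881800+0.845000))/(1+237/7850) = 1013/1250 ≈ 0.810400
step 8 [4y] bond c/2=1/200: DF=(816707/1000000 − 1/200·(0.995800+0.954600+0.907700+0.884700+0.881800+0.845000+0.810400))/(1+1/200) = 3907/5000 ≈ 0.781400

1 1/2 4979/5000
2 1 4773/5000
3 3/2 9077/10000
4 2 8847/10000
5 5/2 4409/5000
6 3 169/200
7 7/2 1013/1250
8 4 3907/5000
f(1y,2.5y) = ((4773/5000)/(4409/5000) − 1)/(3/2) = 728/13227 ≈ 5.5039%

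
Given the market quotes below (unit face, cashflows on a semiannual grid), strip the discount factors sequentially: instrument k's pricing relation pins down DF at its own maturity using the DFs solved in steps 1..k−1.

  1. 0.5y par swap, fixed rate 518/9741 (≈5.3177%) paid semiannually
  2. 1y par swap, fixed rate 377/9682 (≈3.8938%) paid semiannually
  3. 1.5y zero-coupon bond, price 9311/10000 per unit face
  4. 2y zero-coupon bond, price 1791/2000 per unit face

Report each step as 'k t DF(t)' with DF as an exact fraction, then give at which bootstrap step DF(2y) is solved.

step 1 [0.5y] swap r/2=259/9741: DF=(1 − 259/9741·(0))/(1+259/9741) = 9741/10000 ≈ 0.974100
step 2 [1y] swap r/2=377/19364: DF=(1 − 377/19364·(0.974100))/(1+377/19364) = 9623/10000 ≈ 0.962300
step 3 [1.5y] zero: DF = P = 9311/10000 ≈ 0.931100
step 4 [2y] zero: DF = P = 1791/2000 ≈ 0.895500

1 1/2 9741/10000
2 1 9623/10000
3 3/2 9311/10000
4 2 1791/2000
DF(2y) is solved at step 4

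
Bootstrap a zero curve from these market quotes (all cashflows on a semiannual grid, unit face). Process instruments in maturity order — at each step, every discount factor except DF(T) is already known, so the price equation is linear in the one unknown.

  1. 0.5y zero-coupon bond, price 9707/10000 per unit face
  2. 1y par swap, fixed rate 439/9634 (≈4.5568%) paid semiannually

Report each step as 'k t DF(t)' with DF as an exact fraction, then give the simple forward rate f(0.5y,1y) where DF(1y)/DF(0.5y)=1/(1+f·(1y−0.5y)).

1 1/2 9707/10000
2 1 9561/10000
f(0.5y,1y) = ((9707/10000)/(9561/10000) − 1)/(1/2) = 292/9561 ≈ 3.0541%

step 1 [0.5y] zero: DF = P = 9707/10000 ≈ 0.970700
step 2 [1y] swap r/2=439/19268: DF=(1 − 439/19268·(0.970700))/(1+439/19268) = 9561/10000 ≈ 0.956100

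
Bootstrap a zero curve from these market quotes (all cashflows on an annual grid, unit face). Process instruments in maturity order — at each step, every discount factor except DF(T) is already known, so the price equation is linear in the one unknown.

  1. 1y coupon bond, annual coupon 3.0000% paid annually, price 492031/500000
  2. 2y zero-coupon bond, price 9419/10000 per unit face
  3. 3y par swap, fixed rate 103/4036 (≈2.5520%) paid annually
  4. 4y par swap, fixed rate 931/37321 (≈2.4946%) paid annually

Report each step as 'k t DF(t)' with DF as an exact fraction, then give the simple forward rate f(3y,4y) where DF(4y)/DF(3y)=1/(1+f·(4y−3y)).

1 1 4777/5000
2 2 9419/10000
3 3 9279/10000
4 4 9069/10000
f(3y,4y) = ((9279/10000)/(9069/10000) − 1)/(1) = 70/3023 ≈ 2.3156%

step 1 [1y] bond c/1=3/100: DF=(492031/500000 − 3/100·(0))/(1+3/100) = 4777/5000 ≈ 0.955400
step 2 [2y] zero: DF = P = 9419/10000 ≈ 0.941900
step 3 [3y] swap r/1=103/4036: DF=(1 − 103/4036·(0.955400+0.941900))/(1+103/4036) = 9279/10000 ≈ 0.927900
step 4 [4y] swap r/1=931/37321: DF=(1 − 931/37321·(0.955400+0.941900+0.927900))/(1+931/37321) = 9069/10000 ≈ 0.906900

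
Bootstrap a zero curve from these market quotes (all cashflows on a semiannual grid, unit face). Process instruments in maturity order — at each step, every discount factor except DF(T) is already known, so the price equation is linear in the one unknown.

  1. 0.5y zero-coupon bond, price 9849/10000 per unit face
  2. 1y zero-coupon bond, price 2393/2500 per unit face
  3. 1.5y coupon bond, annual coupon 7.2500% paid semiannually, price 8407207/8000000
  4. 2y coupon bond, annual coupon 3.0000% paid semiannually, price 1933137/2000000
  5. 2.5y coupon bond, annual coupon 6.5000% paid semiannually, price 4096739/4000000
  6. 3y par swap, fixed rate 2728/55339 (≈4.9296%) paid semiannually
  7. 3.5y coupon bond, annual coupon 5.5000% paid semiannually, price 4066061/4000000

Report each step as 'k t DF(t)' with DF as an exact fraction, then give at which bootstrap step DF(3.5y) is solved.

step 1 [0.5y] zero: DF = P = 9849/10000 ≈ 0.984900
step 2 [1y] zero: DF = P = 2393/2500 ≈ 0.957200
step 3 [1.5y] bond c/2=29/800: DF=(8407207/8000000 − 29/800·(0.984900+0.957200))/(1+29/800) = 4731/5000 ≈ 0.946200
step 4 [2y] bond c/2=3/200: DF=(1933137/2000000 − 3/200·(0.984900+0.957200+0.946200))/(1+3/200) = 1137/1250 ≈ 0.909600
step 5 [2.5y] bond c/2=13/400: DF=(4096739/4000000 − 13/400·(0.984900+0.957200+0.946200+0.909600))/(1+13/400) = 2181/2500 ≈ 0.872400
step 6 [3y] swap r/2=1364/55339: DF=(1 − 1364/55339·(0.984900+0.957200+0.946200+0.909600+0.872400))/(1+1364/55339) = 2159/2500 ≈ 0.863600
step 7 [3.5y] bond c/2=11/400: DF=(4066061/4000000 − 11/400·(0.984900+0.957200+0.946200+0.909600+0.872400+0.863600))/(1+11/400) = 2103/2500 ≈ 0.841200

1 1/2 9849/10000
2 1 2393/2500
3 3/2 4731/5000
4 2 1137/1250
5 5/2 2181/2500
6 3 2159/2500
7 7/2 2103/2500
DF(3.5y) is solved at step 7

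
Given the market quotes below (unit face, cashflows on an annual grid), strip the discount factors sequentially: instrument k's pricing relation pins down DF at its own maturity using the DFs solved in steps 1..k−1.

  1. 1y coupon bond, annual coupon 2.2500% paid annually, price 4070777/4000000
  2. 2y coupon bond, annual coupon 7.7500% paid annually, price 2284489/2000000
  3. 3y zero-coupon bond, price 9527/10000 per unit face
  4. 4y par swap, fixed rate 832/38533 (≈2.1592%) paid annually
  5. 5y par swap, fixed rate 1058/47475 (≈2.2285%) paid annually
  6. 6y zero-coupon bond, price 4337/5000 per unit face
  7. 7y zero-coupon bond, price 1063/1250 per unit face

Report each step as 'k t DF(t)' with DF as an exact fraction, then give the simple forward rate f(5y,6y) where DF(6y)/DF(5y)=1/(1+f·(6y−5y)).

step 1 [1y] bond c/1=9/400: DF=(4070777/4000000 − 9/400·(0))/(1+9/400) = 9953/10000 ≈ 0.995300
step 2 [2y] bond c/1=31/400: DF=(2284489/2000000 − 31/400·(0.995300))/(1+31/400) = 1977/2000 ≈ 0.988500
step 3 [3y] zero: DF = P = 9527/10000 ≈ 0.952700
step 4 [4y] swap r/1=832/38533: DF=(1 − 832/38533·(0.995300+0.988500+0.952700))/(1+832/38533) = 573/625 ≈ 0.916800
step 5 [5y] swap r/1=1058/47475: DF=(1 − 1058/47475·(0.995300+0.988500+0.952700+0.916800))/(1+1058/47475) = 4471/5000 ≈ 0.894200
step 6 [6y] zero: DF = P = 4337/5000 ≈ 0.867400
step 7 [7y] zero: DF = P = 1063/1250 ≈ 0.850400

1 1 9953/10000
2 2 1977/2000
3 3 9527/10000
4 4 573/625
5 5 4471/5000
6 6 4337/5000
7 7 1063/1250
f(5y,6y) = ((4471/5000)/(4337/5000) − 1)/(1) = 134/4337 ≈ 3.0897%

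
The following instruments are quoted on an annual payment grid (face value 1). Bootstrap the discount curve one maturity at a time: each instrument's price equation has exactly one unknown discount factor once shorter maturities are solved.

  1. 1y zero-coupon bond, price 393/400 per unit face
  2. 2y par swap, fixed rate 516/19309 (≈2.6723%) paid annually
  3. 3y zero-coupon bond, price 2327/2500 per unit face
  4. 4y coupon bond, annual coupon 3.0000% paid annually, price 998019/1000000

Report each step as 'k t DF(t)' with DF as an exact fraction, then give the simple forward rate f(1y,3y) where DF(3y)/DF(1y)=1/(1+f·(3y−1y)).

step 1 [1y] zero: DF = P = 393/400 ≈ 0.982500
step 2 [2y] swap r/1=516/19309: DF=(1 − 516/19309·(0.982500))/(1+516/19309) = 2371/2500 ≈ 0.948400
step 3 [3y] zero: DF = P = 2327/2500 ≈ 0.930800
step 4 [4y] bond c/1=3/100: DF=(998019/1000000 − 3/100·(0.982500+0.948400+0.930800))/(1+3/100) = 1107/1250 ≈ 0.885600

1 1 393/400
2 2 2371/2500
3 3 2327/2500
4 4 1107/1250
f(1y,3y) = ((393/400)/(2327/2500) − 1)/(2) = 517/18616 ≈ 2.7772%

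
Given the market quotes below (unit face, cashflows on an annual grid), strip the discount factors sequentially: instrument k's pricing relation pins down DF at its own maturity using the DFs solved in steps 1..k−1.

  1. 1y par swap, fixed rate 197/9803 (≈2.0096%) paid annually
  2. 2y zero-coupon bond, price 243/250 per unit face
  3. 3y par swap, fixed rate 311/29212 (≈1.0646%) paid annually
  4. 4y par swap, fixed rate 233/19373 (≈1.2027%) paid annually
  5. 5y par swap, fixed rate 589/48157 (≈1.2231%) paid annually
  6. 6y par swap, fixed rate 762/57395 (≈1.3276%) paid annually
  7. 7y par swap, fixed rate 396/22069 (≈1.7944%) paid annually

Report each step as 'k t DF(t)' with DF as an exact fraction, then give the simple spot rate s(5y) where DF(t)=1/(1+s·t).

step 1 [1y] swap r/1=197/9803: DF=(1 − 197/9803·(0))/(1+197/9803) = 9803/10000 ≈ 0.980300
step 2 [2y] zero: DF = P = 243/250 ≈ 0.972000
step 3 [3y] swap r/1=311/29212: DF=(1 − 311/29212·(0.980300+0.972000))/(1+311/29212) = 9689/10000 ≈ 0.968900
step 4 [4y] swap r/1=233/19373: DF=(1 − 233/19373·(0.980300+0.972000+0.968900))/(1+233/19373) = 4767/5000 ≈ 0.953400
step 5 [5y] swap r/1=589/48157: DF=(1 − 589/48157·(0.980300+0.972000+0.968900+0.953400))/(1+589/48157) = 9411/10000 ≈ 0.941100
step 6 [6y] swap r/1=762/57395: DF=(1 − 762/57395·(0.980300+0.972000+0.968900+0.953400+0.941100))/(1+762/57395) = 4619/5000 ≈ 0.923800
step 7 [7y] swap r/1=396/22069: DF=(1 − 396/22069·(0.980300+0.972000+0.968900+0.953400+0.941100+0.923800))/(1+396/22069) = 2203/2500 ≈ 0.881200

1 1 9803/10000
2 2 243/250
3 3 9689/10000
4 4 4767/5000
5 5 9411/10000
6 6 4619/5000
7 7 2203/2500
s(5y) = (1/(9411/10000) − 1)/(5) = 589/47055 ≈ 1.2517%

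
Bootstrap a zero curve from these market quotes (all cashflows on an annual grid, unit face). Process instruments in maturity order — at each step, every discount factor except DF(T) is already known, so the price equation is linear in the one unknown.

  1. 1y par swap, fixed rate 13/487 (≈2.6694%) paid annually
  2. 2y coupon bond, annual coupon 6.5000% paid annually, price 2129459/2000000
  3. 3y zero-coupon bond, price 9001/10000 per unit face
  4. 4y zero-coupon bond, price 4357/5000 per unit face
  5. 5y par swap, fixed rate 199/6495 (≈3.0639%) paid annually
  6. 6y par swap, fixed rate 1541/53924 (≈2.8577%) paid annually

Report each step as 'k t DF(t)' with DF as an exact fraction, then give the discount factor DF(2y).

1 1 487/500
2 2 9403/10000
3 3 9001/10000
4 4 4357/5000
5 5 8607/10000
6 6 8459/10000
DF(2y) = 9403/10000 ≈ 0.940300

step 1 [1y] swap r/1=13/487: DF=(1 − 13/487·(0))/(1+13/487) = 487/500 ≈ 0.974000
step 2 [2y] bond c/1=13/200: DF=(2129459/2000000 − 13/200·(0.974000))/(1+13/200) = 9403/10000 ≈ 0.940300
step 3 [3y] zero: DF = P = 9001/10000 ≈ 0.900100
step 4 [4y] zero: DF = P = 4357/5000 ≈ 0.871400
step 5 [5y] swap r/1=199/6495: DF=(1 − 199/6495·(0.974000+0.940300+0.900100+0.871400))/(1+199/6495) = 8607/10000 ≈ 0.860700
step 6 [6y] swap r/1=1541/53924: DF=(1 − 1541/53924·(0.974000+0.940300+0.900100+0.871400+0.860700))/(1+1541/53924) = 8459/10000 ≈ 0.845900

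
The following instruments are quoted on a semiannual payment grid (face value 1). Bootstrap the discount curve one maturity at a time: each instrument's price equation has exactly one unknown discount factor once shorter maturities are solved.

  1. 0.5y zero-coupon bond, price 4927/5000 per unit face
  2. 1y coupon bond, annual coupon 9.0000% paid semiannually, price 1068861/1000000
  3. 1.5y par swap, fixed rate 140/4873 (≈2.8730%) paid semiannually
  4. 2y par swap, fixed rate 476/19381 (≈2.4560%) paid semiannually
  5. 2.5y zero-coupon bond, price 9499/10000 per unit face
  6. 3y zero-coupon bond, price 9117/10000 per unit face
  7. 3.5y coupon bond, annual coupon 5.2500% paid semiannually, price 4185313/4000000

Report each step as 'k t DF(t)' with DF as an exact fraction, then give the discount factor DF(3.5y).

1 1/2 4927/5000
2 1 2451/2500
3 3/2 479/500
4 2 2381/2500
5 5/2 9499/10000
6 3 9117/10000
7 7/2 1091/1250
DF(3.5y) = 1091/1250 ≈ 0.872800

step 1 [0.5y] zero: DF = P = 4927/5000 ≈ 0.985400
step 2 [1y] bond c/2=9/200: DF=(1068861/1000000 − 9/200·(0.985400))/(1+9/200) = 2451/2500 ≈ 0.980400
step 3 [1.5y] swap r/2=70/4873: DF=(1 − 70/4873·(0.985400+0.980400))/(1+70/4873) = 479/500 ≈ 0.958000
step 4 [2y] swap r/2=238/19381: DF=(1 − 238/19381·(0.985400+0.980400+0.958000))/(1+238/19381) = 2381/2500 ≈ 0.952400
step 5 [2.5y] zero: DF = P = 9499/10000 ≈ 0.949900
step 6 [3y] zero: DF = P = 9117/10000 ≈ 0.911700
step 7 [3.5y] bond c/2=21/800: DF=(4185313/4000000 − 21/800·(0.985400+0.980400+0.958000+0.952400+0.949900+0.911700))/(1+21/800) = 1091/1250 ≈ 0.872800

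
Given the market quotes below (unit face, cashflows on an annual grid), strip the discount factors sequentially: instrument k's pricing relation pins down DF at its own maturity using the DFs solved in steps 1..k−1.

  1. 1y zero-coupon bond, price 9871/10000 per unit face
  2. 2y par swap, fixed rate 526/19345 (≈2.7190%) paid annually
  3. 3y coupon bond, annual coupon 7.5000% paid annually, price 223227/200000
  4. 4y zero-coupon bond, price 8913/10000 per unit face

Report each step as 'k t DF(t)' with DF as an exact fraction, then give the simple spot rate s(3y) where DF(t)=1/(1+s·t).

1 1 9871/10000
2 2 4737/5000
3 3 9033/10000
4 4 8913/10000
s(3y) = (1/(9033/10000) − 1)/(3) = 967/27099 ≈ 3.5684%

step 1 [1y] zero: DF = P = 9871/10000 ≈ 0.987100
step 2 [2y] swap r/1=526/19345: DF=(1 − 526/19345·(0.987100))/(1+526/19345) = 4737/5000 ≈ 0.947400
step 3 [3y] bond c/1=3/40: DF=(223227/200000 − 3/40·(0.987100+0.947400))/(1+3/40) = 9033/10000 ≈ 0.903300
step 4 [4y] zero: DF = P = 8913/10000 ≈ 0.891300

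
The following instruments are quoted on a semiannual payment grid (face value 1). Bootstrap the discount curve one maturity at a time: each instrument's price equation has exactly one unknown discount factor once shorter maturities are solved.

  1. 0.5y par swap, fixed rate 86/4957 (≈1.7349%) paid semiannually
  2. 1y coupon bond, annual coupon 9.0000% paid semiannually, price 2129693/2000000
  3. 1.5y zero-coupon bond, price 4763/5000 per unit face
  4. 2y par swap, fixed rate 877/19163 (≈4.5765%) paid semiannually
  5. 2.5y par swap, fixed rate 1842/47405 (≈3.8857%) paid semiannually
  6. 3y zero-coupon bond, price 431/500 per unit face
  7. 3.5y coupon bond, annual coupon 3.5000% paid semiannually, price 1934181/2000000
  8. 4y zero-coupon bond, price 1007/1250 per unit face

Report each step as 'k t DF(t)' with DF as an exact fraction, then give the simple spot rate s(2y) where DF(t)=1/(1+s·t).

1 1/2 4957/5000
2 1 9763/10000
3 3/2 4763/5000
4 2 9123/10000
5 5/2 9079/10000
6 3 431/500
7 7/2 8541/10000
8 4 1007/1250
s(2y) = (1/(9123/10000) − 1)/(2) = 877/18246 ≈ 4.8065%

step 1 [0.5y] swap r/2=43/4957: DF=(1 − 43/4957·(0))/(1+43/4957) = 4957/5000 ≈ 0.991400
step 2 [1y] bond c/2=9/200: DF=(2129693/2000000 − 9/200·(0.991400))/(1+9/200) = 9763/10000 ≈ 0.976300
step 3 [1.5y] zero: DF = P = 4763/5000 ≈ 0.952600
step 4 [2y] swap r/2=877/38326: DF=(1 − 877/38326·(0.991400+0.976300+0.952600))/(1+877/38326) = 9123/10000 ≈ 0.912300
step 5 [2.5y] swap r/2=921/47405: DF=(1 − 921/47405·(0.991400+0.976300+0.952600+0.912300))/(1+921/47405) = 9079/10000 ≈ 0.907900
step 6 [3y] zero: DF = P = 431/500 ≈ 0.862000
step 7 [3.5y] bond c/2=7/400: DF=(1934181/2000000 − 7/400·(0.991400+0.976300+0.952600+0.912300+0.907900+0.862000))/(1+7/400) = 8541/10000 ≈ 0.854100
step 8 [4y] zero: DF = P = 1007/1250 ≈ 0.805600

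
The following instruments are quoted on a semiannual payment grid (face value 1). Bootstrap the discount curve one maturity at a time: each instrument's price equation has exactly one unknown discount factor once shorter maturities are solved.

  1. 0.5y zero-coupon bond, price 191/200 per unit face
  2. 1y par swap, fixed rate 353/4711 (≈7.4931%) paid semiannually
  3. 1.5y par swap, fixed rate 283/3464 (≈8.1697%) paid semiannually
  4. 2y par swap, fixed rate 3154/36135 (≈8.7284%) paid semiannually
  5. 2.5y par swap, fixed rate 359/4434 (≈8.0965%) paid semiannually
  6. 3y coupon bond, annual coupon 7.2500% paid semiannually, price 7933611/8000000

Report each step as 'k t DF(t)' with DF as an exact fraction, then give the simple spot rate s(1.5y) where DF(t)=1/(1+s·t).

1 1/2 191/200
2 1 4647/5000
3 3/2 2217/2500
4 2 8423/10000
5 5/2 1641/2000
6 3 8019/10000
s(1.5y) = (1/(2217/2500) − 1)/(3/2) = 566/6651 ≈ 8.5100%

step 1 [0.5y] zero: DF = P = 191/200 ≈ 0.955000
step 2 [1y] swap r/2=353/9422: DF=(1 − 353/9422·(0.955000))/(1+353/9422) = 4647/5000 ≈ 0.929400
step 3 [1.5y] swap r/2=283/6928: DF=(1 − 283/6928·(0.955000+0.929400))/(1+283/6928) = 2217/2500 ≈ 0.886800
step 4 [2y] swap r/2=1577/36135: DF=(1 − 1577/36135·(0.955000+0.929400+0.886800))/(1+1577/36135) = 8423/10000 ≈ 0.842300
step 5 [2.5y] swap r/2=359/8868: DF=(1 − 359/8868·(0.955000+0.929400+0.886800+0.842300))/(1+359/8868) = 1641/2000 ≈ 0.820500
step 6 [3y] bond c/2=29/800: DF=(7933611/8000000 − 29/800·(0.955000+0.929400+0.886800+0.842300+0.820500))/(1+29/800) = 8019/10000 ≈ 0.801900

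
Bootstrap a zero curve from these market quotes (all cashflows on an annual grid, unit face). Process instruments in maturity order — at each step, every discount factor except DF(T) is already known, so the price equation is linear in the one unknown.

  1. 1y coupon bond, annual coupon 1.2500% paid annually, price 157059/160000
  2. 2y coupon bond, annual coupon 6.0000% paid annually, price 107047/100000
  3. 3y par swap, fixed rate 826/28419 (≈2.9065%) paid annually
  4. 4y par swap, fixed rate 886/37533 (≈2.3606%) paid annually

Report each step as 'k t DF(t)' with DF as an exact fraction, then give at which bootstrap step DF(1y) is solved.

step 1 [1y] bond c/1=1/80: DF=(157059/160000 − 1/80·(0))/(1+1/80) = 1939/2000 ≈ 0.969500
step 2 [2y] bond c/1=3/50: DF=(107047/100000 − 3/50·(0.969500))/(1+3/50) = 191/200 ≈ 0.955000
step 3 [3y] swap r/1=826/28419: DF=(1 − 826/28419·(0.969500+0.955000))/(1+826/28419) = 4587/5000 ≈ 0.917400
step 4 [4y] swap r/1=886/37533: DF=(1 − 886/37533·(0.969500+0.955000+0.917400))/(1+886/37533) = 4557/5000 ≈ 0.911400

1 1 1939/2000
2 2 191/200
3 3 4587/5000
4 4 4557/5000
DF(1y) is solved at step 1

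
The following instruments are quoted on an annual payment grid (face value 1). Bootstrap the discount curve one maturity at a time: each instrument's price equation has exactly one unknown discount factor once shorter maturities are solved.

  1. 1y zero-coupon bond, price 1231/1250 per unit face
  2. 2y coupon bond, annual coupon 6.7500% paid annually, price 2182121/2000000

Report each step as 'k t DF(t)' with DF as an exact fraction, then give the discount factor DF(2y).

step 1 [1y] zero: DF = P = 1231/1250 ≈ 0.984800
step 2 [2y] bond c/1=27/400: DF=(2182121/2000000 − 27/400·(0.984800))/(1+27/400) = 4799/5000 ≈ 0.959800

1 1 1231/1250
2 2 4799/5000
DF(2y) = 4799/5000 ≈ 0.959800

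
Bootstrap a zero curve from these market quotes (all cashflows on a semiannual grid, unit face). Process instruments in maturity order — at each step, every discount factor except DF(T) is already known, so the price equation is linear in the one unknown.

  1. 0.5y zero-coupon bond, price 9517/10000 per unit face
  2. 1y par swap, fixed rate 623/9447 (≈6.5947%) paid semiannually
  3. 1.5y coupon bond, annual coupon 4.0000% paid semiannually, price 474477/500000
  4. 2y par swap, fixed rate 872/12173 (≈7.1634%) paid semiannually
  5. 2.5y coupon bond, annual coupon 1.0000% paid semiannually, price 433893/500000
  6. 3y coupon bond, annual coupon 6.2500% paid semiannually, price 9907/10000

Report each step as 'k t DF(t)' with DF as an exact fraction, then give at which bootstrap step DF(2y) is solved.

step 1 [0.5y] zero: DF = P = 9517/10000 ≈ 0.951700
step 2 [1y] swap r/2=623/18894: DF=(1 − 623/18894·(0.951700))/(1+623/18894) = 9377/10000 ≈ 0.937700
step 3 [1.5y] bond c/2=1/50: DF=(474477/500000 − 1/50·(0.951700+0.937700))/(1+1/50) = 8933/10000 ≈ 0.893300
step 4 [2y] swap r/2=436/12173: DF=(1 − 436/12173·(0.951700+0.937700+0.893300))/(1+436/12173) = 2173/2500 ≈ 0.869200
step 5 [2.5y] bond c/2=1/200: DF=(433893/500000 − 1/200·(0.951700+0.937700+0.893300+0.869200))/(1+1/200) = 8453/10000 ≈ 0.845300
step 6 [3y] bond c/2=1/32: DF=(9907/10000 − 1/32·(0.951700+0.937700+0.893300+0.869200+0.845300))/(1+1/32) = 2061/2500 ≈ 0.824400

1 1/2 9517/10000
2 1 9377/10000
3 3/2 8933/10000
4 2 2173/2500
5 5/2 8453/10000
6 3 2061/2500
DF(2y) is solved at step 4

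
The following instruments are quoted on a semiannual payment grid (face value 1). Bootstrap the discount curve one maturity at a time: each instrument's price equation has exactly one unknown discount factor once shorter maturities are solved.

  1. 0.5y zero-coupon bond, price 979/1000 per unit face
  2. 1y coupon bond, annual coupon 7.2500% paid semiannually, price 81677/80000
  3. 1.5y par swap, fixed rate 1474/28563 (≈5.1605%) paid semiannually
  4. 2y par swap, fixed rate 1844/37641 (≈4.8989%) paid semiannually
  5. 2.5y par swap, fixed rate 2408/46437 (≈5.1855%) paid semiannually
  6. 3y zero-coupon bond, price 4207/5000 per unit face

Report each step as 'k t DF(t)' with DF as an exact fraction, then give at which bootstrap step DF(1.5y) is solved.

step 1 [0.5y] zero: DF = P = 979/1000 ≈ 0.979000
step 2 [1y] bond c/2=29/800: DF=(81677/80000 − 29/800·(0.979000))/(1+29/800) = 951/1000 ≈ 0.951000
step 3 [1.5y] swap r/2=737/28563: DF=(1 − 737/28563·(0.979000+0.951000))/(1+737/28563) = 9263/10000 ≈ 0.926300
step 4 [2y] swap r/2=922/37641: DF=(1 − 922/37641·(0.979000+0.951000+0.926300))/(1+922/37641) = 4539/5000 ≈ 0.907800
step 5 [2.5y] swap r/2=1204/46437: DF=(1 − 1204/46437·(0.979000+0.951000+0.926300+0.907800))/(1+1204/46437) = 2199/2500 ≈ 0.879600
step 6 [3y] zero: DF = P = 4207/5000 ≈ 0.841400

1 1/2 979/1000
2 1 951/1000
3 3/2 9263/10000
4 2 4539/5000
5 5/2 2199/2500
6 3 4207/5000
DF(1.5y) is solved at step 3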